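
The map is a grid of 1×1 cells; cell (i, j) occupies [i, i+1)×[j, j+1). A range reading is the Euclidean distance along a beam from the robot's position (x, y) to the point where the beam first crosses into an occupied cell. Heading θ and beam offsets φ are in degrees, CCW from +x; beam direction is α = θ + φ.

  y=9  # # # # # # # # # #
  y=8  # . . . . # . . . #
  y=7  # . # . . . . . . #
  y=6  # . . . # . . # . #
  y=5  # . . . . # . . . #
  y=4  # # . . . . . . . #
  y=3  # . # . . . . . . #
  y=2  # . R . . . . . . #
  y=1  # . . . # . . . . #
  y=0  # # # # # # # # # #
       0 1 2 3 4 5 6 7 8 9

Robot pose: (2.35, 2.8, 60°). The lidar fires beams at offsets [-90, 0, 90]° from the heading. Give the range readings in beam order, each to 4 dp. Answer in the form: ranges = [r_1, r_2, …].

beam 1: φ=-90°, α=330°
  dir = (cos 330°, sin 330°) = (0.8660, -0.5000); from cell (2,2)
  next x-line at t=0.7506, next y-line at t=1.6000; Δt_x=1.1547, Δt_y=2.0000
    x: enter (3,2) at t=0.7506
    y: enter (3,1) at t=1.6000
    x: enter (4,1) at t=1.9053 ← occupied
  → r_1 = 1.9053
beam 2: φ=0°, α=60°
  dir = (cos 60°, sin 60°) = (0.5000, 0.8660); from cell (2,2)
  next x-line at t=1.3000, next y-line at t=0.2309; Δt_x=2.0000, Δt_y=1.1547
    y: enter (2,3) at t=0.2309 ← occupied
  → r_2 = 0.2309
beam 3: φ=90°, α=150°
  dir = (cos 150°, sin 150°) = (-0.8660, 0.5000); from cell (2,2)
  next x-line at t=0.4041, next y-line at t=0.4000; Δt_x=1.1547, Δt_y=2.0000
    y: enter (2,3) at t=0.4000 ← occupied
  → r_3 = 0.4000

ranges = [1.9053, 0.2309, 0.4000]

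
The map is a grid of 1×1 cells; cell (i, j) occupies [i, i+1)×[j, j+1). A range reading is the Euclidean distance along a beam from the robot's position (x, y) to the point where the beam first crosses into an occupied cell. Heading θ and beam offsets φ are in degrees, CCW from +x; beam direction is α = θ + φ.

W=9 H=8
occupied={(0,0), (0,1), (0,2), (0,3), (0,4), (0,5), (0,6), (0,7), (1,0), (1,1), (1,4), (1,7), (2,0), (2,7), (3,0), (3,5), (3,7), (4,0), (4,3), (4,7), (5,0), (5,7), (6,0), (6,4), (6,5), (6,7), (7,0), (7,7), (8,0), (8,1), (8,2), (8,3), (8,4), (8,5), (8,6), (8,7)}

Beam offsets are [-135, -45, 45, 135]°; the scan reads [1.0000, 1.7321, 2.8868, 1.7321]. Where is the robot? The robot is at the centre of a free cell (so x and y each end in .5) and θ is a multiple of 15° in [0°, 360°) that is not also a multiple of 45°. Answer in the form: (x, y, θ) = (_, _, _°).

The pose lattice has 36·16 = 576 candidates. Test each by forward raycasting.
  (3.5, 4.5, 240°): beam 1 = 0.5176 ≠ 1.0000 ✗
  (3.5, 4.5, 330°): beam 1 = 1.5529 ≠ 1.0000 ✗
  (7.5, 5.5, 210°): beam 1 = 1.5529 ≠ 1.0000 ✗
  (5.5, 5.5, 150°): beam 1 = 0.5176 ≠ 1.0000 ✗
  …
  (5.5, 2.5, 285°): r_1=1.0000, r_2=1.7321, r_3=2.8868, r_4=1.7321 — all match ✓
Unique over the lattice → pose = (5.5, 2.5, 285°).

(x, y, θ) = (5.5, 2.5, 285°)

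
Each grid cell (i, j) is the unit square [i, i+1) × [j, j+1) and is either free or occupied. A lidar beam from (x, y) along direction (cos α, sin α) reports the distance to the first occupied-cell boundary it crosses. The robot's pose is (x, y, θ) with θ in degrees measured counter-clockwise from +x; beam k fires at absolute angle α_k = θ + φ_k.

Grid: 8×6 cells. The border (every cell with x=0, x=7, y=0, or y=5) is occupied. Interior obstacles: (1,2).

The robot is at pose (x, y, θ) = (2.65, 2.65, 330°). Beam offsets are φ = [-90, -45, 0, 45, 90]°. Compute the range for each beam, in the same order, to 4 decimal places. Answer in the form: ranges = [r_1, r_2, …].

beam 1: φ=-90°, α=240°
  d=(-0.5000,-0.8660)  start (2,2)  tX=1.3000 tY=0.7506  stride 1/|dx|=2.0000 1/|dy|=1.1547
    cross y-line → (2,1), t=0.7506
    cross x-line → (1,1), t=1.3000
    cross y-line → (1,0), t=1.9053 (wall)
  → r_1 = 1.9053
beam 2: φ=-45°, α=285°
  d=(0.2588,-0.9659)  start (2,2)  tX=1.3523 tY=0.6729  stride 1/|dx|=3.8637 1/|dy|=1.0353
    cross y-line → (2,1), t=0.6729
    cross x-line → (3,1), t=1.3523
    cross y-line → (3,0), t=1.7082 (wall)
  → r_2 = 1.7082
beam 3: φ=0°, α=330°
  d=(0.8660,-0.5000)  start (2,2)  tX=0.4041 tY=1.3000  stride 1/|dx|=1.1547 1/|dy|=2.0000
    cross x-line → (3,2), t=0.4041
    cross y-line → (3,1), t=1.3000
    cross x-line → (4,1), t=1.5588
    cross x-line → (5,1), t=2.7135
    cross y-line → (5,0), t=3.3000 (wall)
  → r_3 = 3.3000
beam 4: φ=45°, α=15°
  d=(0.9659,0.2588)  start (2,2)  tX=0.3623 tY=1.3523  stride 1/|dx|=1.0353 1/|dy|=3.8637
    cross x-line → (3,2), t=0.3623
    cross y-line → (3,3), t=1.3523
    cross x-line → (4,3), t=1.3976
    cross x-line → (5,3), t=2.4329
    cross x-line → (6,3), t=3.4682
    cross x-line → (7,3), t=4.5035 (wall)
  → r_4 = 4.5035
beam 5: φ=90°, α=60°
  d=(0.5000,0.8660)  start (2,2)  tX=0.7000 tY=0.4041  stride 1/|dx|=2.0000 1/|dy|=1.1547
    cross y-line → (2,3), t=0.4041
    cross x-line → (3,3), t=0.7000
    cross y-line → (3,4), t=1.5588
    cross x-line → (4,4), t=2.7000
    cross y-line → (4,5), t=2.7135 (wall)
  → r_5 = 2.7135

ranges = [1.9053, 1.7082, 3.3000, 4.5035, 2.7135]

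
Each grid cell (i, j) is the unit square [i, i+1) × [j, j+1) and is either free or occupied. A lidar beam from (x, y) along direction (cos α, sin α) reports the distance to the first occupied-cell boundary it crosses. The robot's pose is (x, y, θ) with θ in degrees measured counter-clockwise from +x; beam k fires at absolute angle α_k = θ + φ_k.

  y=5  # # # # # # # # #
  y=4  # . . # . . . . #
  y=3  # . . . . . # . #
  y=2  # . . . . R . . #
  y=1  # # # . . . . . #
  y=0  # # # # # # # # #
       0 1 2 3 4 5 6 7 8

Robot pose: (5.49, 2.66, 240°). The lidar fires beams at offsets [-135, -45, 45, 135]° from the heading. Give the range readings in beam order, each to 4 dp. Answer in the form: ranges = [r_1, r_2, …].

ranges = [2.4225, 2.5778, 1.7186, 1.3137]

beam 1: φ=-135°, α=105°
  dir = (cos 105°, sin 105°) = (-0.2588, 0.9659); from cell (5,2)
  next x-line at t=1.8932, next y-line at t=0.3520; Δt_x=3.8637, Δt_y=1.0353
    y: enter (5,3) at t=0.3520
    y: enter (5,4) at t=1.3873
    x: enter (4,4) at t=1.8932
    y: enter (4,5) at t=2.4225 ← occupied
  → r_1 = 2.4225
beam 2: φ=-45°, α=195°
  dir = (cos 195°, sin 195°) = (-0.9659, -0.2588); from cell (5,2)
  next x-line at t=0.5073, next y-line at t=2.5500; Δt_x=1.0353, Δt_y=3.8637
    x: enter (4,2) at t=0.5073
    x: enter (3,2) at t=1.5426
    y: enter (3,1) at t=2.5500
    x: enter (2,1) at t=2.5778 ← occupied
  → r_2 = 2.5778
beam 3: φ=45°, α=285°
  dir = (cos 285°, sin 285°) = (0.2588, -0.9659); from cell (5,2)
  next x-line at t=1.9705, next y-line at t=0.6833; Δt_x=3.8637, Δt_y=1.0353
    y: enter (5,1) at t=0.6833
    y: enter (5,0) at t=1.7186 ← occupied
  → r_3 = 1.7186
beam 4: φ=135°, α=15°
  dir = (cos 15°, sin 15°) = (0.9659, 0.2588); from cell (5,2)
  next x-line at t=0.5280, next y-line at t=1.3137; Δt_x=1.0353, Δt_y=3.8637
    x: enter (6,2) at t=0.5280
    y: enter (6,3) at t=1.3137 ← occupied
  → r_4 = 1.3137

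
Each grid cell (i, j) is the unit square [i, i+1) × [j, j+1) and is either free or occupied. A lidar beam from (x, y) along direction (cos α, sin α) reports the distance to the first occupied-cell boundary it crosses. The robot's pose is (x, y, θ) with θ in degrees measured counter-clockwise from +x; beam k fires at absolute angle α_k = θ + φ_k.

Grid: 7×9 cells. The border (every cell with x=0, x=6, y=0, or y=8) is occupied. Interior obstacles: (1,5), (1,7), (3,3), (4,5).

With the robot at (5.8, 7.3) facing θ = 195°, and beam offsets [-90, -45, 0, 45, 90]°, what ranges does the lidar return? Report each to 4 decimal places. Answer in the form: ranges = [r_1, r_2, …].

beam 1: φ=-90°, α=105°
  direction (-0.2588, 0.9659); cell (5,7); t to first gridline: x 3.0910, y 0.7247 (then +3.8637 / +1.0353)
    (5,8) via y @ 0.7247  # hit
  → r_1 = 0.7247
beam 2: φ=-45°, α=150°
  direction (-0.8660, 0.5000); cell (5,7); t to first gridline: x 0.9238, y 1.4000 (then +1.1547 / +2.0000)
    (4,7) via x @ 0.9238
    (4,8) via y @ 1.4000  # hit
  → r_2 = 1.4000
beam 3: φ=0°, α=195°
  direction (-0.9659, -0.2588); cell (5,7); t to first gridline: x 0.8282, y 1.1591 (then +1.0353 / +3.8637)
    (4,7) via x @ 0.8282
    (4,6) via y @ 1.1591
    (3,6) via x @ 1.8635
    (2,6) via x @ 2.8988
    (1,6) via x @ 3.9340
    (0,6) via x @ 4.9693  # hit
  → r_3 = 4.9693
beam 4: φ=45°, α=240°
  direction (-0.5000, -0.8660); cell (5,7); t to first gridline: x 1.6000, y 0.3464 (then +2.0000 / +1.1547)
    (5,6) via y @ 0.3464
    (5,5) via y @ 1.5011
    (4,5) via x @ 1.6000  # hit
  → r_4 = 1.6000
beam 5: φ=90°, α=285°
  direction (0.2588, -0.9659); cell (5,7); t to first gridline: x 0.7727, y 0.3106 (then +3.8637 / +1.0353)
    (5,6) via y @ 0.3106
    (6,6) via x @ 0.7727  # hit
  → r_5 = 0.7727

ranges = [0.7247, 1.4000, 4.9693, 1.6000, 0.7727]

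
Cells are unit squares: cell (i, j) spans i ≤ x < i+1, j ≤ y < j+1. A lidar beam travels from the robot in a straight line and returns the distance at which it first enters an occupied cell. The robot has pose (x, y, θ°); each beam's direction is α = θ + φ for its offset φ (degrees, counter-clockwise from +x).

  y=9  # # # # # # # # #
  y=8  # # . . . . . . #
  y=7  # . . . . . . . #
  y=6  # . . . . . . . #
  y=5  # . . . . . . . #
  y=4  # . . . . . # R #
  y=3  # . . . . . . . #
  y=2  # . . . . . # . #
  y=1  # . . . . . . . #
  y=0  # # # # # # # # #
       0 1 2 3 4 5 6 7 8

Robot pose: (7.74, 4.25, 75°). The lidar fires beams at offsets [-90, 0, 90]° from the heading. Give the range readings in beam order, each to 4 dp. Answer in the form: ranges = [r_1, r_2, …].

beam 1: φ=-90°, α=345°
  dir = (cos 345°, sin 345°) = (0.9659, -0.2588); from cell (7,4)
  next x-line at t=0.2692, next y-line at t=0.9659; Δt_x=1.0353, Δt_y=3.8637
    x: enter (8,4) at t=0.2692 ← occupied
  → r_1 = 0.2692
beam 2: φ=0°, α=75°
  dir = (cos 75°, sin 75°) = (0.2588, 0.9659); from cell (7,4)
  next x-line at t=1.0046, next y-line at t=0.7765; Δt_x=3.8637, Δt_y=1.0353
    y: enter (7,5) at t=0.7765
    x: enter (8,5) at t=1.0046 ← occupied
  → r_2 = 1.0046
beam 3: φ=90°, α=165°
  dir = (cos 165°, sin 165°) = (-0.9659, 0.2588); from cell (7,4)
  next x-line at t=0.7661, next y-line at t=2.8978; Δt_x=1.0353, Δt_y=3.8637
    x: enter (6,4) at t=0.7661 ← occupied
  → r_3 = 0.7661

ranges = [0.2692, 1.0046, 0.7661]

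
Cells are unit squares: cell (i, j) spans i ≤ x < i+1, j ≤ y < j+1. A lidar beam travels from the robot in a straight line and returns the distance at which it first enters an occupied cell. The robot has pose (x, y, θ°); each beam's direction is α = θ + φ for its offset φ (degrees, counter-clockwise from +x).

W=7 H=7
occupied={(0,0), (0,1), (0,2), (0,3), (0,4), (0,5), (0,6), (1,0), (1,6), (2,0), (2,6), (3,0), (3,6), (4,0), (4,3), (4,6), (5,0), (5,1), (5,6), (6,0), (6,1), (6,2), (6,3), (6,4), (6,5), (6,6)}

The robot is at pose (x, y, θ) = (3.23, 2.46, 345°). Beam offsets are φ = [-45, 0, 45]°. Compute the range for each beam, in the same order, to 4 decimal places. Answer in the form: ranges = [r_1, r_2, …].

beam 1: φ=-45°, α=300°
  direction (0.5000, -0.8660); cell (3,2); t to first gridline: x 1.5400, y 0.5312 (then +2.0000 / +1.1547)
    (3,1) via y @ 0.5312
    (4,1) via x @ 1.5400
    (4,0) via y @ 1.6859  # hit
  → r_1 = 1.6859
beam 2: φ=0°, α=345°
  direction (0.9659, -0.2588); cell (3,2); t to first gridline: x 0.7972, y 1.7773 (then +1.0353 / +3.8637)
    (4,2) via x @ 0.7972
    (4,1) via y @ 1.7773
    (5,1) via x @ 1.8324  # hit
  → r_2 = 1.8324
beam 3: φ=45°, α=30°
  direction (0.8660, 0.5000); cell (3,2); t to first gridline: x 0.8891, y 1.0800 (then +1.1547 / +2.0000)
    (4,2) via x @ 0.8891
    (4,3) via y @ 1.0800  # hit
  → r_3 = 1.0800

ranges = [1.6859, 1.8324, 1.0800]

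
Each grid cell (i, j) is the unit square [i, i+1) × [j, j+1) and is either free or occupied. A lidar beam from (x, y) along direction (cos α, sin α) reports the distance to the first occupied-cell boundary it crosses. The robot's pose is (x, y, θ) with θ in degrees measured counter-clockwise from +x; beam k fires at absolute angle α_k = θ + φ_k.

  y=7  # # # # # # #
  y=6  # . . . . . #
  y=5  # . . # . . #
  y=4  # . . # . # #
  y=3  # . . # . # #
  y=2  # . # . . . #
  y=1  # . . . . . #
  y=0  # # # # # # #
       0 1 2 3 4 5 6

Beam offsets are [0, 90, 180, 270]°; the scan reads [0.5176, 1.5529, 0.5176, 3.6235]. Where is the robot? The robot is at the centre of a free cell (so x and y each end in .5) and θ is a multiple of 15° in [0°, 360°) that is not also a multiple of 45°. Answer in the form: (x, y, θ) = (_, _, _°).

Candidates: 24 free-cell centres × 16 headings = 384 poses. Raycast each; keep the one whose scan matches to 4 dp.
  (1.5, 3.5, 255°): beam 1 = 1.9319 ≠ 0.5176 ✗
  (4.5, 3.5, 255°): beam 1 = 2.5882 ≠ 0.5176 ✗
  (1.5, 1.5, 330°): beam 1 = 1.0000 ≠ 0.5176 ✗
  (5.5, 1.5, 150°): beam 1 = 2.8868 ≠ 0.5176 ✗
  (1.5, 3.5, 345°): beam 1 = 1.5529 ≠ 0.5176 ✗
  …
  (2.5, 1.5, 105°): r_1=0.5176, r_2=1.5529, r_3=0.5176, r_4=3.6235 — all match ✓
Only this pose fits every beam.

(x, y, θ) = (2.5, 1.5, 105°)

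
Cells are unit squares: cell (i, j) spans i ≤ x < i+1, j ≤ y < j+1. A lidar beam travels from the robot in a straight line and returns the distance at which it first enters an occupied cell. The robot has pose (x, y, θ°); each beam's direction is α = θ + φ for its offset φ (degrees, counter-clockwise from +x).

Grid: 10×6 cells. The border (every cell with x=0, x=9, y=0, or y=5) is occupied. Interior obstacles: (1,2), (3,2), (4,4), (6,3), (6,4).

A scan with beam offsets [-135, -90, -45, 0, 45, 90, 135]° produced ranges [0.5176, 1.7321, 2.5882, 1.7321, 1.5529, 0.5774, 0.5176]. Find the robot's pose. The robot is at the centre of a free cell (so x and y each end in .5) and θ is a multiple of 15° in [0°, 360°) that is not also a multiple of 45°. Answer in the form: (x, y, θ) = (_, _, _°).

Candidates: 27 free-cell centres × 16 headings = 432 poses. Raycast each; keep the one whose scan matches to 4 dp.
  (7.5, 1.5, 330°): beam 1 = 1.9319 ≠ 0.5176 ✗
  (4.5, 2.5, 285°): beam 1 = 0.5774 ≠ 0.5176 ✗
  (1.5, 1.5, 60°): beam 2 = 1.0000 ≠ 1.7321 ✗
  (4.5, 2.5, 120°): beam 1 = 4.6587 ≠ 0.5176 ✗
  …
  (1.5, 3.5, 60°): r_1=0.5176, r_2=1.7321, r_3=2.5882, r_4=1.7321, r_5=1.5529, r_6=0.5774, r_7=0.5176 — all match ✓
No second candidate reproduces the full scan.

(x, y, θ) = (1.5, 3.5, 60°)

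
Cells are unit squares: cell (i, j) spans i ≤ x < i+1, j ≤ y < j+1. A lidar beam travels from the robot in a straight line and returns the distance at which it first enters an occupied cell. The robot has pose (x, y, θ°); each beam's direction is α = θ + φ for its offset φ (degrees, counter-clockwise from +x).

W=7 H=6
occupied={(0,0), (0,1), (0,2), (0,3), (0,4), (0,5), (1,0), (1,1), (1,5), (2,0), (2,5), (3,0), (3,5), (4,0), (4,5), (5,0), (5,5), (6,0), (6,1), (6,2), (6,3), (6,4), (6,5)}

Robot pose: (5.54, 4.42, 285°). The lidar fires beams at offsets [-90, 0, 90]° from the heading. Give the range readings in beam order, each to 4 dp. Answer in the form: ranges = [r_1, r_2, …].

ranges = [4.7002, 1.7773, 0.4762]

beam 1: φ=-90°, α=195°
  d=(-0.9659,-0.2588)  start (5,4)  tX=0.5590 tY=1.6228  stride 1/|dx|=1.0353 1/|dy|=3.8637
    cross x-line → (4,4), t=0.5590
    cross x-line → (3,4), t=1.5943
    cross y-line → (3,3), t=1.6228
    cross x-line → (2,3), t=2.6296
    cross x-line → (1,3), t=3.6649
    cross x-line → (0,3), t=4.7002 (wall)
  → r_1 = 4.7002
beam 2: φ=0°, α=285°
  d=(0.2588,-0.9659)  start (5,4)  tX=1.7773 tY=0.4348  stride 1/|dx|=3.8637 1/|dy|=1.0353
    cross y-line → (5,3), t=0.4348
    cross y-line → (5,2), t=1.4701
    cross x-line → (6,2), t=1.7773 (wall)
  → r_2 = 1.7773
beam 3: φ=90°, α=15°
  d=(0.9659,0.2588)  start (5,4)  tX=0.4762 tY=2.2409  stride 1/|dx|=1.0353 1/|dy|=3.8637
    cross x-line → (6,4), t=0.4762 (wall)
  → r_3 = 0.4762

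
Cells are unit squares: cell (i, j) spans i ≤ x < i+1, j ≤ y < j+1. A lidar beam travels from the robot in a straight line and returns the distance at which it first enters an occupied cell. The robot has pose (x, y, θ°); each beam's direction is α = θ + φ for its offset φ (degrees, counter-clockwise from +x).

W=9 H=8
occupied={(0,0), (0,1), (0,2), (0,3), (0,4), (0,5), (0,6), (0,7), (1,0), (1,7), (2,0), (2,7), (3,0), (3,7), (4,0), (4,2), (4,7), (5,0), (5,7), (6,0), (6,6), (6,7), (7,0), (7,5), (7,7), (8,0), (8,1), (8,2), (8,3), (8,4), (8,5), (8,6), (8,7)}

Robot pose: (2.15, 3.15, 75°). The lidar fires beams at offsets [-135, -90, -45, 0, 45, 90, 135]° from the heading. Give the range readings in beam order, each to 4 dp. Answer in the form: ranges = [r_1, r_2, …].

ranges = [2.4826, 1.9153, 5.6003, 3.9858, 2.3000, 1.1906, 1.3279]

beam 1: φ=-135°, α=300°
  d=(0.5000,-0.8660)  start (2,3)  tX=1.7000 tY=0.1732  stride 1/|dx|=2.0000 1/|dy|=1.1547
    cross y-line → (2,2), t=0.1732
    cross y-line → (2,1), t=1.3279
    cross x-line → (3,1), t=1.7000
    cross y-line → (3,0), t=2.4826 (wall)
  → r_1 = 2.4826
beam 2: φ=-90°, α=345°
  d=(0.9659,-0.2588)  start (2,3)  tX=0.8800 tY=0.5796  stride 1/|dx|=1.0353 1/|dy|=3.8637
    cross y-line → (2,2), t=0.5796
    cross x-line → (3,2), t=0.8800
    cross x-line → (4,2), t=1.9153 (wall)
  → r_2 = 1.9153
beam 3: φ=-45°, α=30°
  d=(0.8660,0.5000)  start (2,3)  tX=0.9815 tY=1.7000  stride 1/|dx|=1.1547 1/|dy|=2.0000
    cross x-line → (3,3), t=0.9815
    cross y-line → (3,4), t=1.7000
    cross x-line → (4,4), t=2.1362
    cross x-line → (5,4), t=3.2909
    cross y-line → (5,5), t=3.7000
    cross x-line → (6,5), t=4.4456
    cross x-line → (7,5), t=5.6003 (wall)
  → r_3 = 5.6003
beam 4: φ=0°, α=75°
  d=(0.2588,0.9659)  start (2,3)  tX=3.2841 tY=0.8800  stride 1/|dx|=3.8637 1/|dy|=1.0353
    cross y-line → (2,4), t=0.8800
    cross y-line → (2,5), t=1.9153
    cross y-line → (2,6), t=2.9505
    cross x-line → (3,6), t=3.2841
    cross y-line → (3,7), t=3.9858 (wall)
  → r_4 = 3.9858
beam 5: φ=45°, α=120°
  d=(-0.5000,0.8660)  start (2,3)  tX=0.3000 tY=0.9815  stride 1/|dx|=2.0000 1/|dy|=1.1547
    cross x-line → (1,3), t=0.3000
    cross y-line → (1,4), t=0.9815
    cross y-line → (1,5), t=2.1362
    cross x-line → (0,5), t=2.3000 (wall)
  → r_5 = 2.3000
beam 6: φ=90°, α=165°
  d=(-0.9659,0.2588)  start (2,3)  tX=0.1553 tY=3.2841  stride 1/|dx|=1.0353 1/|dy|=3.8637
    cross x-line → (1,3), t=0.1553
    cross x-line → (0,3), t=1.1906 (wall)
  → r_6 = 1.1906
beam 7: φ=135°, α=210°
  d=(-0.8660,-0.5000)  start (2,3)  tX=0.1732 tY=0.3000  stride 1/|dx|=1.1547 1/|dy|=2.0000
    cross x-line → (1,3), t=0.1732
    cross y-line → (1,2), t=0.3000
    cross x-line → (0,2), t=1.3279 (wall)
  → r_7 = 1.3279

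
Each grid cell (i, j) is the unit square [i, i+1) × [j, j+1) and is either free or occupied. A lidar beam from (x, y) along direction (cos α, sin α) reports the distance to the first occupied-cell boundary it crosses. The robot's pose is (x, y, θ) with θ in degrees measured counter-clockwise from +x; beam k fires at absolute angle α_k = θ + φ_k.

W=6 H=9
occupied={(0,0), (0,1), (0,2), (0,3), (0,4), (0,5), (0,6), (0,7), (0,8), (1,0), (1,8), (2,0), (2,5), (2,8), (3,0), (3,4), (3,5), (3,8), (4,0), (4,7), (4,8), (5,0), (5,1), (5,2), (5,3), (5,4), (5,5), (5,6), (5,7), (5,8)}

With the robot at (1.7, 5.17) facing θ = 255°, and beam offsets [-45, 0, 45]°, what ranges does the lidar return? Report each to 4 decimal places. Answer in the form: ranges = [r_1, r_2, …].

ranges = [0.8083, 2.7046, 4.8151]

beam 1: φ=-45°, α=210°
  cosα=-0.8660 sinα=-0.5000 | (1,5) | tMaxX 0.8083 tMaxY 0.3400 | tΔX 1.1547 tΔY 2.0000
    t=0.3400 [y] (1,4)
    t=0.8083 [x] (0,4) — stop
  → r_1 = 0.8083
beam 2: φ=0°, α=255°
  cosα=-0.2588 sinα=-0.9659 | (1,5) | tMaxX 2.7046 tMaxY 0.1760 | tΔX 3.8637 tΔY 1.0353
    t=0.1760 [y] (1,4)
    t=1.2113 [y] (1,3)
    t=2.2465 [y] (1,2)
    t=2.7046 [x] (0,2) — stop
  → r_2 = 2.7046
beam 3: φ=45°, α=300°
  cosα=0.5000 sinα=-0.8660 | (1,5) | tMaxX 0.6000 tMaxY 0.1963 | tΔX 2.0000 tΔY 1.1547
    t=0.1963 [y] (1,4)
    t=0.6000 [x] (2,4)
    t=1.3510 [y] (2,3)
    t=2.5057 [y] (2,2)
    t=2.6000 [x] (3,2)
    t=3.6604 [y] (3,1)
    t=4.6000 [x] (4,1)
    t=4.8151 [y] (4,0) — stop
  → r_3 = 4.8151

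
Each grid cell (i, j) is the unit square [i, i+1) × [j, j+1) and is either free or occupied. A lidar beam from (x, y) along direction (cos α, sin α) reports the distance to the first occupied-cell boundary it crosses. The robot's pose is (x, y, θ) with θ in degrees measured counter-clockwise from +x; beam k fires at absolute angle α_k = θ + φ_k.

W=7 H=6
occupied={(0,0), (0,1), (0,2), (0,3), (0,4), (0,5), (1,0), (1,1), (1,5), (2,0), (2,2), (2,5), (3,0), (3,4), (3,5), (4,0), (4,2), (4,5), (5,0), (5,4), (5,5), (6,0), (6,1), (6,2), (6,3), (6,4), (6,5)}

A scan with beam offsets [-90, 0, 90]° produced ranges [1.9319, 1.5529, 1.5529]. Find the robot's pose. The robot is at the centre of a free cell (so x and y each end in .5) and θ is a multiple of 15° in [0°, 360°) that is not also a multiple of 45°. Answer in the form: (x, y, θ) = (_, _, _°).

(x, y, θ) = (2.5, 3.5, 75°)

The pose lattice has 15·16 = 240 candidates. Test each by forward raycasting.
  (1.5, 4.5, 30°): beam 1 = 1.7321 ≠ 1.9319 ✗
  (4.5, 1.5, 300°): beam 1 = 1.0000 ≠ 1.9319 ✗
  (3.5, 2.5, 15°): beam 1 = 1.5529 ≠ 1.9319 ✗
  …
  (2.5, 3.5, 75°): r_1=1.9319, r_2=1.5529, r_3=1.5529 — all match ✓
Unique over the lattice → pose = (2.5, 3.5, 75°).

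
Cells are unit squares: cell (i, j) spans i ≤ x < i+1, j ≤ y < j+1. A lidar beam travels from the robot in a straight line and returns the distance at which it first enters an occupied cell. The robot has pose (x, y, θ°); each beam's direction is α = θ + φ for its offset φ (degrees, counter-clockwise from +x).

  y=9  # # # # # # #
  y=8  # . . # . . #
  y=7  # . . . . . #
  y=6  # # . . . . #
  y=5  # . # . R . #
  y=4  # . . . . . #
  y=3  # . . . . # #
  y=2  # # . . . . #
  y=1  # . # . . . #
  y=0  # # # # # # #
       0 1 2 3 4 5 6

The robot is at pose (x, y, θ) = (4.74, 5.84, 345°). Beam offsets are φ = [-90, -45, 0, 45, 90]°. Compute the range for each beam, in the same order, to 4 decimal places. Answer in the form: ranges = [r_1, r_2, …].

ranges = [5.0107, 2.1246, 1.3044, 1.4549, 3.2715]

beam 1: φ=-90°, α=255°
  cosα=-0.2588 sinα=-0.9659 | (4,5) | tMaxX 2.8591 tMaxY 0.8696 | tΔX 3.8637 tΔY 1.0353
    t=0.8696 [y] (4,4)
    t=1.9049 [y] (4,3)
    t=2.8591 [x] (3,3)
    t=2.9402 [y] (3,2)
    t=3.9755 [y] (3,1)
    t=5.0107 [y] (3,0) — stop
  → r_1 = 5.0107
beam 2: φ=-45°, α=300°
  cosα=0.5000 sinα=-0.8660 | (4,5) | tMaxX 0.5200 tMaxY 0.9699 | tΔX 2.0000 tΔY 1.1547
    t=0.5200 [x] (5,5)
    t=0.9699 [y] (5,4)
    t=2.1246 [y] (5,3) — stop
  → r_2 = 2.1246
beam 3: φ=0°, α=345°
  cosα=0.9659 sinα=-0.2588 | (4,5) | tMaxX 0.2692 tMaxY 3.2455 | tΔX 1.0353 tΔY 3.8637
    t=0.2692 [x] (5,5)
    t=1.3044 [x] (6,5) — stop
  → r_3 = 1.3044
beam 4: φ=45°, α=30°
  cosα=0.8660 sinα=0.5000 | (4,5) | tMaxX 0.3002 tMaxY 0.3200 | tΔX 1.1547 tΔY 2.0000
    t=0.3002 [x] (5,5)
    t=0.3200 [y] (5,6)
    t=1.4549 [x] (6,6) — stop
  → r_4 = 1.4549
beam 5: φ=90°, α=75°
  cosα=0.2588 sinα=0.9659 | (4,5) | tMaxX 1.0046 tMaxY 0.1656 | tΔX 3.8637 tΔY 1.0353
    t=0.1656 [y] (4,6)
    t=1.0046 [x] (5,6)
    t=1.2009 [y] (5,7)
    t=2.2362 [y] (5,8)
    t=3.2715 [y] (5,9) — stop
  → r_5 = 3.2715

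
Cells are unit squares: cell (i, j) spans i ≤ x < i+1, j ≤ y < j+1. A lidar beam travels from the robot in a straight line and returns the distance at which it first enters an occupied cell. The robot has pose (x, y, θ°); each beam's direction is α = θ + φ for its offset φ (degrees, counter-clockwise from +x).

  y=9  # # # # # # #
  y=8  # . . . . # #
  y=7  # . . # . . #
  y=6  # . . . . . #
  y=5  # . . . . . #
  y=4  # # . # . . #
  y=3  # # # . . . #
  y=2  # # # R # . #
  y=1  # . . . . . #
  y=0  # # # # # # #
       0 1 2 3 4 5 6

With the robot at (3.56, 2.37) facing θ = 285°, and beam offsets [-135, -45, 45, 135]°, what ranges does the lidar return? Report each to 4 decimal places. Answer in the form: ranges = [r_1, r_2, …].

ranges = [0.6466, 1.5819, 0.5081, 4.8800]

beam 1: φ=-135°, α=150°
  cosα=-0.8660 sinα=0.5000 | (3,2) | tMaxX 0.6466 tMaxY 1.2600 | tΔX 1.1547 tΔY 2.0000
    t=0.6466 [x] (2,2) — stop
  → r_1 = 0.6466
beam 2: φ=-45°, α=240°
  cosα=-0.5000 sinα=-0.8660 | (3,2) | tMaxX 1.1200 tMaxY 0.4272 | tΔX 2.0000 tΔY 1.1547
    t=0.4272 [y] (3,1)
    t=1.1200 [x] (2,1)
    t=1.5819 [y] (2,0) — stop
  → r_2 = 1.5819
beam 3: φ=45°, α=330°
  cosα=0.8660 sinα=-0.5000 | (3,2) | tMaxX 0.5081 tMaxY 0.7400 | tΔX 1.1547 tΔY 2.0000
    t=0.5081 [x] (4,2) — stop
  → r_3 = 0.5081
beam 4: φ=135°, α=60°
  cosα=0.5000 sinα=0.8660 | (3,2) | tMaxX 0.8800 tMaxY 0.7275 | tΔX 2.0000 tΔY 1.1547
    t=0.7275 [y] (3,3)
    t=0.8800 [x] (4,3)
    t=1.8822 [y] (4,4)
    t=2.8800 [x] (5,4)
    t=3.0369 [y] (5,5)
    t=4.1916 [y] (5,6)
    t=4.8800 [x] (6,6) — stop
  → r_4 = 4.8800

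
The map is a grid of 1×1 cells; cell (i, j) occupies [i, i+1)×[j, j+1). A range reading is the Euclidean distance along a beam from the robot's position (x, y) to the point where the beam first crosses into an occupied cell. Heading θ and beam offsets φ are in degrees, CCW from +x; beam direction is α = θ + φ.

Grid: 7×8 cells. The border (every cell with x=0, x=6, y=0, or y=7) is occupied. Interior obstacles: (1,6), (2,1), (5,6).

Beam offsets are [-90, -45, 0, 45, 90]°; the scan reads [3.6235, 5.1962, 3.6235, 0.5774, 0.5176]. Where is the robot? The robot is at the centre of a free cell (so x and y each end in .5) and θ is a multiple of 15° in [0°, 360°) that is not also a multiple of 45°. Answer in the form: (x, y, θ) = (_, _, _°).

(x, y, θ) = (1.5, 5.5, 15°)

The pose lattice has 27·16 = 432 candidates. Test each by forward raycasting.
  (2.5, 6.5, 75°): beam 2 = 1.0000 ≠ 5.1962 ✗
  (4.5, 5.5, 210°): beam 1 = 1.7321 ≠ 3.6235 ✗
  (4.5, 5.5, 255°): beam 1 = 2.5882 ≠ 3.6235 ✗
  (5.5, 5.5, 105°): beam 1 = 0.5176 ≠ 3.6235 ✗
  …
  (1.5, 5.5, 15°): r_1=3.6235, r_2=5.1962, r_3=3.6235, r_4=0.5774, r_5=0.5176 — all match ✓
Unique over the lattice → pose = (1.5, 5.5, 15°).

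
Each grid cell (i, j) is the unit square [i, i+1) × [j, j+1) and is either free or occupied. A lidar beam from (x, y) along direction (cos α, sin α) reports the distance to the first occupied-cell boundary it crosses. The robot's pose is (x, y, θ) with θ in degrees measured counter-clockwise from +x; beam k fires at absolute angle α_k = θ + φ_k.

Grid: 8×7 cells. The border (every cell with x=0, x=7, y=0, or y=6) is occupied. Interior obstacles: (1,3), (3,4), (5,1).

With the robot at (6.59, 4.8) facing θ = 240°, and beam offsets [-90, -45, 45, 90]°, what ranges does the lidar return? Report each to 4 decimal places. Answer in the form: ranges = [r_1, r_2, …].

beam 1: φ=-90°, α=150°
  d=(-0.8660,0.5000)  start (6,4)  tX=0.6813 tY=0.4000  stride 1/|dx|=1.1547 1/|dy|=2.0000
    cross y-line → (6,5), t=0.4000
    cross x-line → (5,5), t=0.6813
    cross x-line → (4,5), t=1.8360
    cross y-line → (4,6), t=2.4000 (wall)
  → r_1 = 2.4000
beam 2: φ=-45°, α=195°
  d=(-0.9659,-0.2588)  start (6,4)  tX=0.6108 tY=3.0910  stride 1/|dx|=1.0353 1/|dy|=3.8637
    cross x-line → (5,4), t=0.6108
    cross x-line → (4,4), t=1.6461
    cross x-line → (3,4), t=2.6814 (wall)
  → r_2 = 2.6814
beam 3: φ=45°, α=285°
  d=(0.2588,-0.9659)  start (6,4)  tX=1.5841 tY=0.8282  stride 1/|dx|=3.8637 1/|dy|=1.0353
    cross y-line → (6,3), t=0.8282
    cross x-line → (7,3), t=1.5841 (wall)
  → r_3 = 1.5841
beam 4: φ=90°, α=330°
  d=(0.8660,-0.5000)  start (6,4)  tX=0.4734 tY=1.6000  stride 1/|dx|=1.1547 1/|dy|=2.0000
    cross x-line → (7,4), t=0.4734 (wall)
  → r_4 = 0.4734

ranges = [2.4000, 2.6814, 1.5841, 0.4734]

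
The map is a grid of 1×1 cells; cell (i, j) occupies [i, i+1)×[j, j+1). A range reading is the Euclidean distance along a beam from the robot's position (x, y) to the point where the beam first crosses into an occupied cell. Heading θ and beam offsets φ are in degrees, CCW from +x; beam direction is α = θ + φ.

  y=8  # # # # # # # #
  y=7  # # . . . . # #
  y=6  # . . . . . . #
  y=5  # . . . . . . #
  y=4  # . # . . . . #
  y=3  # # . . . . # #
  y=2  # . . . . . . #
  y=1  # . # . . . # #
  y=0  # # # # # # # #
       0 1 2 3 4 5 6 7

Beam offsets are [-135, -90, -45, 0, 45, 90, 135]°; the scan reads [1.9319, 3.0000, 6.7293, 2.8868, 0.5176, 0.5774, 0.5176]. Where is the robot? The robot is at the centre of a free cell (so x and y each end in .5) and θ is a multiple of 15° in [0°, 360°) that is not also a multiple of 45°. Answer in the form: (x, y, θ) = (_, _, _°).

(x, y, θ) = (3.5, 1.5, 120°)

The pose lattice has 35·16 = 560 candidates. Test each by forward raycasting.
  (6.5, 4.5, 75°): beam 1 = 0.5774 ≠ 1.9319 ✗
  (5.5, 1.5, 285°): beam 1 = 4.0415 ≠ 1.9319 ✗
  (3.5, 4.5, 105°): beam 1 = 2.8868 ≠ 1.9319 ✗
  (4.5, 2.5, 165°): beam 1 = 1.7321 ≠ 1.9319 ✗
  …
  (3.5, 1.5, 120°): r_1=1.9319, r_2=3.0000, r_3=6.7293, r_4=2.8868, r_5=0.5176, r_6=0.5774, r_7=0.5176 — all match ✓
No second candidate reproduces the full scan.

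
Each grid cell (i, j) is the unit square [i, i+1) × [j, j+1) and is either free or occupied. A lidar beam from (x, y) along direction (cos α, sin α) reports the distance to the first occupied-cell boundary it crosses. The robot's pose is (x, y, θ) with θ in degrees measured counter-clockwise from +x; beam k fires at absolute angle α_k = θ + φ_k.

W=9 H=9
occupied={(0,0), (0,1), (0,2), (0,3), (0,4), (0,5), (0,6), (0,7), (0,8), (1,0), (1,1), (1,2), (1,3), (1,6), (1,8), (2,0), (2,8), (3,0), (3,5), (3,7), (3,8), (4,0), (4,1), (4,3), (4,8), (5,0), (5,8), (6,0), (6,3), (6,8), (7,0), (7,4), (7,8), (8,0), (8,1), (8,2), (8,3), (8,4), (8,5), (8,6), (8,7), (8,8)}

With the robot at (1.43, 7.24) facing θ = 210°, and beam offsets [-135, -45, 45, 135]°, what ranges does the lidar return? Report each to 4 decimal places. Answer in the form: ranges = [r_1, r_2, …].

ranges = [0.7868, 0.4452, 0.2485, 6.8018]

beam 1: φ=-135°, α=75°
  direction (0.2588, 0.9659); cell (1,7); t to first gridline: x 2.2023, y 0.7868 (then +3.8637 / +1.0353)
    (1,8) via y @ 0.7868  # hit
  → r_1 = 0.7868
beam 2: φ=-45°, α=165°
  direction (-0.9659, 0.2588); cell (1,7); t to first gridline: x 0.4452, y 2.9364 (then +1.0353 / +3.8637)
    (0,7) via x @ 0.4452  # hit
  → r_2 = 0.4452
beam 3: φ=45°, α=255°
  direction (-0.2588, -0.9659); cell (1,7); t to first gridline: x 1.6614, y 0.2485 (then +3.8637 / +1.0353)
    (1,6) via y @ 0.2485  # hit
  → r_3 = 0.2485
beam 4: φ=135°, α=345°
  direction (0.9659, -0.2588); cell (1,7); t to first gridline: x 0.5901, y 0.9273 (then +1.0353 / +3.8637)
    (2,7) via x @ 0.5901
    (2,6) via y @ 0.9273
    (3,6) via x @ 1.6254
    (4,6) via x @ 2.6607
    (5,6) via x @ 3.6959
    (6,6) via x @ 4.7312
    (6,5) via y @ 4.7910
    (7,5) via x @ 5.7665
    (8,5) via x @ 6.8018  # hit
  → r_4 = 6.8018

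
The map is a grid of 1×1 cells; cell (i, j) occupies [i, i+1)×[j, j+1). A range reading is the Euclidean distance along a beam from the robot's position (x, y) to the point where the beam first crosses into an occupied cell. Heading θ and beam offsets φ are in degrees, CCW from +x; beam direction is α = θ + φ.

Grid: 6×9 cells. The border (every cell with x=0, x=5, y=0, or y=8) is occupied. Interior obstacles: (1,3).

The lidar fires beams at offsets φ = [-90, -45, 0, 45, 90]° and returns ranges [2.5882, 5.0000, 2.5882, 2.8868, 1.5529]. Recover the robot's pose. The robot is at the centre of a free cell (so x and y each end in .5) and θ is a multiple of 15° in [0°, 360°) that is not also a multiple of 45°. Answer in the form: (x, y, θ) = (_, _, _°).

(x, y, θ) = (2.5, 6.5, 345°)

The pose lattice has 27·16 = 432 candidates. Test each by forward raycasting.
  (2.5, 1.5, 15°): beam 1 = 0.5176 ≠ 2.5882 ✗
  (3.5, 4.5, 330°): beam 1 = 4.0415 ≠ 2.5882 ✗
  (3.5, 6.5, 255°): beam 2 = 2.8868 ≠ 5.0000 ✗
  …
  (2.5, 6.5, 345°): r_1=2.5882, r_2=5.0000, r_3=2.5882, r_4=2.8868, r_5=1.5529 — all match ✓
Only this pose fits every beam.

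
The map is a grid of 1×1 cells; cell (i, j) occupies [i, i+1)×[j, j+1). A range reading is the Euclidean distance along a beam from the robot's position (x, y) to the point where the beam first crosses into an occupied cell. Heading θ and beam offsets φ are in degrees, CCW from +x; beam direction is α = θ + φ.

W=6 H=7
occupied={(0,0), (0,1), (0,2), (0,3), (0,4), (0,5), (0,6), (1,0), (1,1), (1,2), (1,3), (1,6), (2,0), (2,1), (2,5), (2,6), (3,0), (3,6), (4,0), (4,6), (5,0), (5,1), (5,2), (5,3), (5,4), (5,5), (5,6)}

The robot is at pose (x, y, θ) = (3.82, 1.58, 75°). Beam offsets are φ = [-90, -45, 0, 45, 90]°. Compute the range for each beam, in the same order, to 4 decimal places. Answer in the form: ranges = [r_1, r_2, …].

beam 1: φ=-90°, α=345°
  direction (0.9659, -0.2588); cell (3,1); t to first gridline: x 0.1863, y 2.2409 (then +1.0353 / +3.8637)
    (4,1) via x @ 0.1863
    (5,1) via x @ 1.2216  # hit
  → r_1 = 1.2216
beam 2: φ=-45°, α=30°
  direction (0.8660, 0.5000); cell (3,1); t to first gridline: x 0.2078, y 0.8400 (then +1.1547 / +2.0000)
    (4,1) via x @ 0.2078
    (4,2) via y @ 0.8400
    (5,2) via x @ 1.3625  # hit
  → r_2 = 1.3625
beam 3: φ=0°, α=75°
  direction (0.2588, 0.9659); cell (3,1); t to first gridline: x 0.6955, y 0.4348 (then +3.8637 / +1.0353)
    (3,2) via y @ 0.4348
    (4,2) via x @ 0.6955
    (4,3) via y @ 1.4701
    (4,4) via y @ 2.5054
    (4,5) via y @ 3.5406
    (5,5) via x @ 4.5592  # hit
  → r_3 = 4.5592
beam 4: φ=45°, α=120°
  direction (-0.5000, 0.8660); cell (3,1); t to first gridline: x 1.6400, y 0.4850 (then +2.0000 / +1.1547)
    (3,2) via y @ 0.4850
    (3,3) via y @ 1.6397
    (2,3) via x @ 1.6400
    (2,4) via y @ 2.7944
    (1,4) via x @ 3.6400
    (1,5) via y @ 3.9491
    (1,6) via y @ 5.1038  # hit
  → r_4 = 5.1038
beam 5: φ=90°, α=165°
  direction (-0.9659, 0.2588); cell (3,1); t to first gridline: x 0.8489, y 1.6228 (then +1.0353 / +3.8637)
    (2,1) via x @ 0.8489  # hit
  → r_5 = 0.8489

ranges = [1.2216, 1.3625, 4.5592, 5.1038, 0.8489]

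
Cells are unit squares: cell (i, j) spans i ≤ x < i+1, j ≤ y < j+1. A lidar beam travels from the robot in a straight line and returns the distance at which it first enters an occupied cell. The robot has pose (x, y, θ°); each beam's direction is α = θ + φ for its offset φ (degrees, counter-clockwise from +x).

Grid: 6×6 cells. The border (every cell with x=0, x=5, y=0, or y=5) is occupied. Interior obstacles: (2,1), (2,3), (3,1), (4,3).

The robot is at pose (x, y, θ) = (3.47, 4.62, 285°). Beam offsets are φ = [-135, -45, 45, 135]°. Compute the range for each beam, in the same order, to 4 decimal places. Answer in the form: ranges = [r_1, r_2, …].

ranges = [0.7600, 0.9400, 1.2400, 0.4388]

beam 1: φ=-135°, α=150°
  cosα=-0.8660 sinα=0.5000 | (3,4) | tMaxX 0.5427 tMaxY 0.7600 | tΔX 1.1547 tΔY 2.0000
    t=0.5427 [x] (2,4)
    t=0.7600 [y] (2,5) — stop
  → r_1 = 0.7600
beam 2: φ=-45°, α=240°
  cosα=-0.5000 sinα=-0.8660 | (3,4) | tMaxX 0.9400 tMaxY 0.7159 | tΔX 2.0000 tΔY 1.1547
    t=0.7159 [y] (3,3)
    t=0.9400 [x] (2,3) — stop
  → r_2 = 0.9400
beam 3: φ=45°, α=330°
  cosα=0.8660 sinα=-0.5000 | (3,4) | tMaxX 0.6120 tMaxY 1.2400 | tΔX 1.1547 tΔY 2.0000
    t=0.6120 [x] (4,4)
    t=1.2400 [y] (4,3) — stop
  → r_3 = 1.2400
beam 4: φ=135°, α=60°
  cosα=0.5000 sinα=0.8660 | (3,4) | tMaxX 1.0600 tMaxY 0.4388 | tΔX 2.0000 tΔY 1.1547
    t=0.4388 [y] (3,5) — stop
  → r_4 = 0.4388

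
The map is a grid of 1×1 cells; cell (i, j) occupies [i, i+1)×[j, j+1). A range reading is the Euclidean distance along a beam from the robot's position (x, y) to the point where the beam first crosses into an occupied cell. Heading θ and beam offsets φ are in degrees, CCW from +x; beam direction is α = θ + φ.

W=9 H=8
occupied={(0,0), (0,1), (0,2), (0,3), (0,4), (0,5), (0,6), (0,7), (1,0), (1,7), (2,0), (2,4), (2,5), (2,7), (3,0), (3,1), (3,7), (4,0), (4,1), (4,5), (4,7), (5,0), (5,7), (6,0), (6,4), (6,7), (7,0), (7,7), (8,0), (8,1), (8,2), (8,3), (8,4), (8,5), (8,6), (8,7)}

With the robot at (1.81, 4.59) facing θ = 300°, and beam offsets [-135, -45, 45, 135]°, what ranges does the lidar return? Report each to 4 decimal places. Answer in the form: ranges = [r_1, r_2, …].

ranges = [0.8386, 3.1296, 0.1967, 0.7341]

beam 1: φ=-135°, α=165°
  dir = (cos 165°, sin 165°) = (-0.9659, 0.2588); from cell (1,4)
  next x-line at t=0.8386, next y-line at t=1.5841; Δt_x=1.0353, Δt_y=3.8637
    x: enter (0,4) at t=0.8386 ← occupied
  → r_1 = 0.8386
beam 2: φ=-45°, α=255°
  dir = (cos 255°, sin 255°) = (-0.2588, -0.9659); from cell (1,4)
  next x-line at t=3.1296, next y-line at t=0.6108; Δt_x=3.8637, Δt_y=1.0353
    y: enter (1,3) at t=0.6108
    y: enter (1,2) at t=1.6461
    y: enter (1,1) at t=2.6814
    x: enter (0,1) at t=3.1296 ← occupied
  → r_2 = 3.1296
beam 3: φ=45°, α=345°
  dir = (cos 345°, sin 345°) = (0.9659, -0.2588); from cell (1,4)
  next x-line at t=0.1967, next y-line at t=2.2796; Δt_x=1.0353, Δt_y=3.8637
    x: enter (2,4) at t=0.1967 ← occupied
  → r_3 = 0.1967
beam 4: φ=135°, α=75°
  dir = (cos 75°, sin 75°) = (0.2588, 0.9659); from cell (1,4)
  next x-line at t=0.7341, next y-line at t=0.4245; Δt_x=3.8637, Δt_y=1.0353
    y: enter (1,5) at t=0.4245
    x: enter (2,5) at t=0.7341 ← occupied
  → r_4 = 0.7341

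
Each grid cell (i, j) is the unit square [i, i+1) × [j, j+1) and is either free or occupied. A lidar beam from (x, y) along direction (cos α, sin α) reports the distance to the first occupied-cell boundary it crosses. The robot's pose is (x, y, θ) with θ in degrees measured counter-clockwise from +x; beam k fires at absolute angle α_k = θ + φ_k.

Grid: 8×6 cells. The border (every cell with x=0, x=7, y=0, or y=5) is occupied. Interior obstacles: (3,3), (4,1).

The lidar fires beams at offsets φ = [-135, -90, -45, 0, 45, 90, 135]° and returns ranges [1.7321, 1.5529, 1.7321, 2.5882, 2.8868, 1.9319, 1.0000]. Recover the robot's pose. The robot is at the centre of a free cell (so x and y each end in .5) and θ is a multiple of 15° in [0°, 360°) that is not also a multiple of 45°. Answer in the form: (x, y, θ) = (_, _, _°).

(x, y, θ) = (5.5, 2.5, 75°)

The pose lattice has 22·16 = 352 candidates. Test each by forward raycasting.
  (4.5, 3.5, 165°): beam 1 = 2.8868 ≠ 1.7321 ✗
  (1.5, 4.5, 165°): beam 1 = 1.0000 ≠ 1.7321 ✗
  (2.5, 4.5, 240°): beam 1 = 0.5176 ≠ 1.7321 ✗
  …
  (5.5, 2.5, 75°): r_1=1.7321, r_2=1.5529, r_3=1.7321, r_4=2.5882, r_5=2.8868, r_6=1.9319, r_7=1.0000 — all match ✓
Unique over the lattice → pose = (5.5, 2.5, 75°).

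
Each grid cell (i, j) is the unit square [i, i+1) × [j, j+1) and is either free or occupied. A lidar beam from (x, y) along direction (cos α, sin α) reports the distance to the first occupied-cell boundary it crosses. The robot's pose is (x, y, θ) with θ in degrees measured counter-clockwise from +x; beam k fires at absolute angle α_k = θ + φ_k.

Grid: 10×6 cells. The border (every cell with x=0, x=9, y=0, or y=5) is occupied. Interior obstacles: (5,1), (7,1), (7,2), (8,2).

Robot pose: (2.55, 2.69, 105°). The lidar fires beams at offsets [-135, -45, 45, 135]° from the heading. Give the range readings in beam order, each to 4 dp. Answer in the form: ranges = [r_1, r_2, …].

beam 1: φ=-135°, α=330°
  d=(0.8660,-0.5000)  start (2,2)  tX=0.5196 tY=1.3800  stride 1/|dx|=1.1547 1/|dy|=2.0000
    cross x-line → (3,2), t=0.5196
    cross y-line → (3,1), t=1.3800
    cross x-line → (4,1), t=1.6743
    cross x-line → (5,1), t=2.8290 (wall)
  → r_1 = 2.8290
beam 2: φ=-45°, α=60°
  d=(0.5000,0.8660)  start (2,2)  tX=0.9000 tY=0.3580  stride 1/|dx|=2.0000 1/|dy|=1.1547
    cross y-line → (2,3), t=0.3580
    cross x-line → (3,3), t=0.9000
    cross y-line → (3,4), t=1.5127
    cross y-line → (3,5), t=2.6674 (wall)
  → r_2 = 2.6674
beam 3: φ=45°, α=150°
  d=(-0.8660,0.5000)  start (2,2)  tX=0.6351 tY=0.6200  stride 1/|dx|=1.1547 1/|dy|=2.0000
    cross y-line → (2,3), t=0.6200
    cross x-line → (1,3), t=0.6351
    cross x-line → (0,3), t=1.7898 (wall)
  → r_3 = 1.7898
beam 4: φ=135°, α=240°
  d=(-0.5000,-0.8660)  start (2,2)  tX=1.1000 tY=0.7967  stride 1/|dx|=2.0000 1/|dy|=1.1547
    cross y-line → (2,1), t=0.7967
    cross x-line → (1,1), t=1.1000
    cross y-line → (1,0), t=1.9514 (wall)
  → r_4 = 1.9514

ranges = [2.8290, 2.6674, 1.7898, 1.9514]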